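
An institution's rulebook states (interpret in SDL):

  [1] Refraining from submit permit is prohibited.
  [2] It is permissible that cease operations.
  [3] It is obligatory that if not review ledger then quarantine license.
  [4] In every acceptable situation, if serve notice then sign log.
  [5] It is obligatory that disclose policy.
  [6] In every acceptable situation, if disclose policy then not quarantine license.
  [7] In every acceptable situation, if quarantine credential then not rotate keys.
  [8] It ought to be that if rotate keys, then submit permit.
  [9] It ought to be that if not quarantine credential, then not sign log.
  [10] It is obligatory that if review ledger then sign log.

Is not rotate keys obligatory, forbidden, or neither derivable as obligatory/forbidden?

Premise 5 states O(disclose_policy) outright.
From O(disclose_policy) and premise 6, O(disclose_policy → ¬quarantine_license), we obtain O(¬quarantine_license).
Premise 3, O(¬review_ledger → quarantine_license), contraposes to O(¬quarantine_license → review_ledger); with O(¬quarantine_license) we get O(review_ledger).
Premise 10 is O(review_ledger → sign_log); since O(review_ledger), deontic closure gives O(sign_log).
Premise 9 is O(¬quarantine_credential → ¬sign_log); contrapositively O(sign_log → quarantine_credential). Since O(sign_log) holds, K gives O(quarantine_credential).
With premise 7, O(quarantine_credential → ¬rotate_keys), the K-axiom yields O(¬rotate_keys).
Premises 1, 2, 4, 8 do not contribute to this derivation.
Hence ¬rotate_keys is obligatory.

Obligatory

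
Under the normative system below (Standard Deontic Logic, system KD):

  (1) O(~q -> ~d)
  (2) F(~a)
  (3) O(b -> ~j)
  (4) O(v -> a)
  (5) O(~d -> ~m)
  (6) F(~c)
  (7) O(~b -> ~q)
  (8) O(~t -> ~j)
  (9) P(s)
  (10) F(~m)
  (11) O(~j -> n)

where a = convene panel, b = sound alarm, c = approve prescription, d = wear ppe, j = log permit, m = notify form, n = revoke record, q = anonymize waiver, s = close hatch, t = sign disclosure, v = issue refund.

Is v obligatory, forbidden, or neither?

Premise 4 is O(v -> a); even if O(a) held, inferring O(v) would be affirming the consequent — invalid.
No premise or chain of K-axiom applications forces O(v), and none forces O(~v). So v is neither obligatory nor forbidden under these norms.

Neither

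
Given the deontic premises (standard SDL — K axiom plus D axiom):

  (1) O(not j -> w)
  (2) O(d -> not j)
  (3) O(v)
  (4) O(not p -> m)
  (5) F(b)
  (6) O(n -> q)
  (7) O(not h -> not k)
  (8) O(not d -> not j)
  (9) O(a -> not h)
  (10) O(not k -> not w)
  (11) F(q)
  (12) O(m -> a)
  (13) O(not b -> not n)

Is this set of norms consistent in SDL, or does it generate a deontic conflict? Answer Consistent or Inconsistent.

Premise 6 is O(n -> q), but O(n) is not derivable from the premises, so it does not yield O(q).
So O(q) is not derivable, and the apparent clash with O(not q) does not arise.
A world satisfying every obligation exists (e.g. a=false, b=false, d=false, h=true, j=false, k=true, m=false, n=false, p=true, q=false, v=true, w=true); no atom is both obligatory and forbidden, so the set is consistent.

Consistent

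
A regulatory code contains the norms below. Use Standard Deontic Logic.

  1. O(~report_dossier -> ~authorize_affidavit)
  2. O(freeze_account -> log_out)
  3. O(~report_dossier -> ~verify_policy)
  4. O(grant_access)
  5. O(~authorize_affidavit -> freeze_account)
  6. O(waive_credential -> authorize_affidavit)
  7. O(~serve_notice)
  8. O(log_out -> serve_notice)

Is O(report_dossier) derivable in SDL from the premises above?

Yes

From premise 7 we have O(~serve_notice).
Premise 8 is O(log_out -> serve_notice); contrapositively O(~serve_notice -> ~log_out). Since O(~serve_notice) holds, K gives O(~log_out).
The contrapositive of premise 2 (O(freeze_account -> log_out)) is O(~log_out -> ~freeze_account), and O(~log_out) is already established, so O(~freeze_account).
Premise 5 is O(~authorize_affidavit -> freeze_account); contrapositively O(~freeze_account -> authorize_affidavit). Since O(~freeze_account) holds, K gives O(authorize_affidavit).
Premise 1 is O(~report_dossier -> ~authorize_affidavit); contrapositively O(authorize_affidavit -> report_dossier). Since O(authorize_affidavit) holds, K gives O(report_dossier).
Premises 3, 4, 6 do not contribute to this derivation.
So O(report_dossier) follows.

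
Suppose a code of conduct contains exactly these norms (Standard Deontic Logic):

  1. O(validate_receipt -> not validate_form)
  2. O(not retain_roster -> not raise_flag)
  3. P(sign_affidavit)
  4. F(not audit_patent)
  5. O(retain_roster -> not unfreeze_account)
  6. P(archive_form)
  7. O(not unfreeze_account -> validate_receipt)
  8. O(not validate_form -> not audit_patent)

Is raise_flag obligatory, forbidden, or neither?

Premise 4 is F(not audit_patent), i.e. O(audit_patent).
The contrapositive of premise 8 (O(not validate_form -> not audit_patent)) is O(audit_patent -> validate_form), and O(audit_patent) is already established, so O(validate_form).
The contrapositive of premise 1 (O(validate_receipt -> not validate_form)) is O(validate_form -> not validate_receipt), and O(validate_form) is already established, so O(not validate_receipt).
Premise 7 is O(not unfreeze_account -> validate_receipt); contrapositively O(not validate_receipt -> unfreeze_account). Since O(not validate_receipt) holds, K gives O(unfreeze_account).
Premise 5, O(retain_roster -> not unfreeze_account), contraposes to O(unfreeze_account -> not retain_roster); with O(unfreeze_account) we get O(not retain_roster).
With premise 2, O(not retain_roster -> not raise_flag), the K-axiom yields O(not raise_flag).
Premises 3, 6 do not contribute to this derivation.
Thus O(not raise_flag), which is F(raise_flag): raise_flag is forbidden.

Forbidden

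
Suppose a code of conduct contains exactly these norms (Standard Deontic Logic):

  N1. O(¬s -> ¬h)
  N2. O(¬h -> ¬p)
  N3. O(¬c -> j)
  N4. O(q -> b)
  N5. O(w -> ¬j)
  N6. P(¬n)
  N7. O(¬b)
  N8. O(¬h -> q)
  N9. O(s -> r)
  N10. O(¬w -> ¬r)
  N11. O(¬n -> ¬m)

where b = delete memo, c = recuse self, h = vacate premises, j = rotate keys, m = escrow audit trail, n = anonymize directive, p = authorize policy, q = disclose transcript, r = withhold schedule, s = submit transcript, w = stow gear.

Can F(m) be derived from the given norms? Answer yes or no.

Premise 11 is O(¬n -> ¬m), but O(¬n) is not derivable from the premises (the permission P(¬n) asserts only ¬O(n), not O(¬n)), so it does not yield O(¬m).
No other premise forces O(¬m). An ideal world satisfying every premise can still have m true, so F(m) is not derivable.

No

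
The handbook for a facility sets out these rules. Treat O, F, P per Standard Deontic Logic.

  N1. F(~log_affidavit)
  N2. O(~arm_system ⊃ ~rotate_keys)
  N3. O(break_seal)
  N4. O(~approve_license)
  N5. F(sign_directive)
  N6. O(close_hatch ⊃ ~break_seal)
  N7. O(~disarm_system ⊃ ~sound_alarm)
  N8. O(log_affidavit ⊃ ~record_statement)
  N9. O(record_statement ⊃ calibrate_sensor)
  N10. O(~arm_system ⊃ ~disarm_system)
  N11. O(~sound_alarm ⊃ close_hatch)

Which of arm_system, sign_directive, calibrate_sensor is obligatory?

arm_system

Premise 3 states O(break_seal) outright.
Premise 6, O(close_hatch ⊃ ~break_seal), contraposes to O(break_seal ⊃ ~close_hatch); with O(break_seal) we get O(~close_hatch).
Premise 11, O(~sound_alarm ⊃ close_hatch), contraposes to O(~close_hatch ⊃ sound_alarm); with O(~close_hatch) we get O(sound_alarm).
Premise 7, O(~disarm_system ⊃ ~sound_alarm), contraposes to O(sound_alarm ⊃ disarm_system); with O(sound_alarm) we get O(disarm_system).
Premise 10, O(~arm_system ⊃ ~disarm_system), contraposes to O(disarm_system ⊃ arm_system); with O(disarm_system) we get O(arm_system).
So O(arm_system) holds — arm_system is obligatory. None of the other listed options is made obligatory by any chain of premises.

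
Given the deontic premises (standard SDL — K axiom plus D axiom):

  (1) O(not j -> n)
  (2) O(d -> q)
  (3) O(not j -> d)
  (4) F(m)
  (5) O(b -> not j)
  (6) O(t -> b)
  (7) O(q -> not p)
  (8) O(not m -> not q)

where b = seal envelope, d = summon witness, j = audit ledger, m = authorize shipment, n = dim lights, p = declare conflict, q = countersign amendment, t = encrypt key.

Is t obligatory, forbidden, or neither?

Forbidden

Premise 4, F(m), is equivalent to O(not m).
Premise 8 is O(not m -> not q); since O(not m), deontic closure gives O(not q).
Premise 2 is O(d -> q); contrapositively O(not q -> not d). Since O(not q) holds, K gives O(not d).
The contrapositive of premise 3 (O(not j -> d)) is O(not d -> j), and O(not d) is already established, so O(j).
Premise 5 is O(b -> not j); contrapositively O(j -> not b). Since O(j) holds, K gives O(not b).
The contrapositive of premise 6 (O(t -> b)) is O(not b -> not t), and O(not b) is already established, so O(not t).
Premises 1, 7 do not contribute to this derivation.
Thus O(not t), which is F(t): t is forbidden.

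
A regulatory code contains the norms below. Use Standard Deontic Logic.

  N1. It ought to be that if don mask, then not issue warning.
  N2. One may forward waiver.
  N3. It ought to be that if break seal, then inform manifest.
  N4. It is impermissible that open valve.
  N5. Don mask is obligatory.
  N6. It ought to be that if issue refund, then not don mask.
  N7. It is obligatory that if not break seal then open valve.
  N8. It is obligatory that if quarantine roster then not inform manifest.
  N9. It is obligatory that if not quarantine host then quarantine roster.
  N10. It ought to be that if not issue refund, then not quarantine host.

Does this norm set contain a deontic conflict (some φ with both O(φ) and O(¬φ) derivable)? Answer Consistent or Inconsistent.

Inconsistent

F(open_valve) at premise 4 means O(¬open_valve).
The contrapositive of premise 7 (O(¬break_seal → open_valve)) is O(¬open_valve → break_seal), and O(¬open_valve) is already established, so O(break_seal).
With premise 3, O(break_seal → inform_manifest), the K-axiom yields O(inform_manifest).
Premise 8, O(quarantine_roster → ¬inform_manifest), contraposes to O(inform_manifest → ¬quarantine_roster); with O(inform_manifest) we get O(¬quarantine_roster).
Premise 9, O(¬quarantine_host → quarantine_roster), contraposes to O(¬quarantine_roster → quarantine_host); with O(¬quarantine_roster) we get O(quarantine_host).
Premise 10 is O(¬issue_refund → ¬quarantine_host); contrapositively O(quarantine_host → issue_refund). Since O(quarantine_host) holds, K gives O(issue_refund).
From O(issue_refund) and premise 6, O(issue_refund → ¬don_mask), we obtain O(¬don_mask).
However, premise 5 gives O(don_mask).
We now have both O(¬don_mask) and O(don_mask) — don_mask is simultaneously obligatory and forbidden, violating the D-axiom.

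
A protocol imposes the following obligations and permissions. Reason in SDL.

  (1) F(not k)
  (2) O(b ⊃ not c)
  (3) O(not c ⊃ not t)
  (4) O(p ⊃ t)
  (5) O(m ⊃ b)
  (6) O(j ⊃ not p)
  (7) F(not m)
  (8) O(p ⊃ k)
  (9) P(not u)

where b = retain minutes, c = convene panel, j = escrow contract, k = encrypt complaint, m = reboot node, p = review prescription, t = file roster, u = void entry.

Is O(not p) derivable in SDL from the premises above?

F(not m) at premise 7 means O(m).
With premise 5, O(m ⊃ b), the K-axiom yields O(b).
With premise 2, O(b ⊃ not c), the K-axiom yields O(not c).
Premise 3 is O(not c ⊃ not t); since O(not c), deontic closure gives O(not t).
Premise 4, O(p ⊃ t), contraposes to O(not t ⊃ not p); with O(not t) we get O(not p).
Premises 1, 6, 8, 9 do not contribute to this derivation.
So O(not p) follows.

Yes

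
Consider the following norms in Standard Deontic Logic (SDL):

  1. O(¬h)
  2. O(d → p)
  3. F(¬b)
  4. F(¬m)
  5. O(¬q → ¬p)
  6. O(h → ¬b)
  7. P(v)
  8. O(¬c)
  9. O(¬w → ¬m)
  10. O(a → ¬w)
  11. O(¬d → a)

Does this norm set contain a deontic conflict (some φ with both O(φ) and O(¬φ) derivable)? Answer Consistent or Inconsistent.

Consistent

Premise 6 is O(h → ¬b), but O(h) is not derivable from the premises, so it does not yield O(¬b).
So O(¬b) is not derivable, and the apparent clash with O(b) does not arise.
A world satisfying every obligation exists (e.g. a=false, b=true, c=false, d=true, h=false, m=true, p=true, q=true, v=false, w=true); no atom is both obligatory and forbidden, so the set is consistent.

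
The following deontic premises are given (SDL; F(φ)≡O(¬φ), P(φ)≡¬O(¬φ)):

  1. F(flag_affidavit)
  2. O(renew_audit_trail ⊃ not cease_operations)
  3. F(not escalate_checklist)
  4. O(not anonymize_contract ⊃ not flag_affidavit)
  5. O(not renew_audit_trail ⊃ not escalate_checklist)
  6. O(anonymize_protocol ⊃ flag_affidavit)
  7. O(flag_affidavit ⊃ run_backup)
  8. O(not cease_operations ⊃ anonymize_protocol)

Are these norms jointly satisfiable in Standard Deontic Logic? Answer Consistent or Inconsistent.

Inconsistent

Premise 1 is F(flag_affidavit), i.e. O(not flag_affidavit).
The contrapositive of premise 6 (O(anonymize_protocol ⊃ flag_affidavit)) is O(not flag_affidavit ⊃ not anonymize_protocol), and O(not flag_affidavit) is already established, so O(not anonymize_protocol).
Premise 8 is O(not cease_operations ⊃ anonymize_protocol); contrapositively O(not anonymize_protocol ⊃ cease_operations). Since O(not anonymize_protocol) holds, K gives O(cease_operations).
The contrapositive of premise 2 (O(renew_audit_trail ⊃ not cease_operations)) is O(cease_operations ⊃ not renew_audit_trail), and O(cease_operations) is already established, so O(not renew_audit_trail).
From O(not renew_audit_trail) and premise 5, O(not renew_audit_trail ⊃ not escalate_checklist), we obtain O(not escalate_checklist).
But premise 3, F(not escalate_checklist), means O(escalate_checklist).
We now have both O(not escalate_checklist) and O(escalate_checklist) — escalate_checklist is simultaneously obligatory and forbidden, violating the D-axiom.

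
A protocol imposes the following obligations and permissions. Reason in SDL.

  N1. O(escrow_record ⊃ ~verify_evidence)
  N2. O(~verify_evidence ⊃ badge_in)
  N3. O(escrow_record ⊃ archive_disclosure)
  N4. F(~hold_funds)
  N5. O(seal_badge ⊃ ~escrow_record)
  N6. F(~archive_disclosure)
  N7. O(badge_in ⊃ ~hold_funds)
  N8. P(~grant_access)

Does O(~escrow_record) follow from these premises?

Yes

Premise 4, F(~hold_funds), is equivalent to O(hold_funds).
The contrapositive of premise 7 (O(badge_in ⊃ ~hold_funds)) is O(hold_funds ⊃ ~badge_in), and O(hold_funds) is already established, so O(~badge_in).
Premise 2 is O(~verify_evidence ⊃ badge_in); contrapositively O(~badge_in ⊃ verify_evidence). Since O(~badge_in) holds, K gives O(verify_evidence).
The contrapositive of premise 1 (O(escrow_record ⊃ ~verify_evidence)) is O(verify_evidence ⊃ ~escrow_record), and O(verify_evidence) is already established, so O(~escrow_record).
Premises 3, 5, 6, 8 do not contribute to this derivation.
So O(~escrow_record) follows.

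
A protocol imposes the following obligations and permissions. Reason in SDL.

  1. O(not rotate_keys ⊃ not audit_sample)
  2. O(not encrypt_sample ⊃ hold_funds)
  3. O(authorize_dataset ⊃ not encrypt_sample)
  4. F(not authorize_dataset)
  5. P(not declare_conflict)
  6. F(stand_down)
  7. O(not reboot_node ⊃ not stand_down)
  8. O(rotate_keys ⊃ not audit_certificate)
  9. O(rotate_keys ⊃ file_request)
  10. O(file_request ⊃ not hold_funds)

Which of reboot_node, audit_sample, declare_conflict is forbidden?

Premise 4 is F(not authorize_dataset), i.e. O(authorize_dataset).
Applying K to premise 3 (O(authorize_dataset ⊃ not encrypt_sample)) and O(authorize_dataset) yields O(not encrypt_sample).
With premise 2, O(not encrypt_sample ⊃ hold_funds), the K-axiom yields O(hold_funds).
Premise 10 is O(file_request ⊃ not hold_funds); contrapositively O(hold_funds ⊃ not file_request). Since O(hold_funds) holds, K gives O(not file_request).
Premise 9 is O(rotate_keys ⊃ file_request); contrapositively O(not file_request ⊃ not rotate_keys). Since O(not file_request) holds, K gives O(not rotate_keys).
Applying K to premise 1 (O(not rotate_keys ⊃ not audit_sample)) and O(not rotate_keys) yields O(not audit_sample).
So O(not audit_sample) holds, i.e. audit_sample is forbidden. None of the other listed options is forbidden under the premises.

audit_sample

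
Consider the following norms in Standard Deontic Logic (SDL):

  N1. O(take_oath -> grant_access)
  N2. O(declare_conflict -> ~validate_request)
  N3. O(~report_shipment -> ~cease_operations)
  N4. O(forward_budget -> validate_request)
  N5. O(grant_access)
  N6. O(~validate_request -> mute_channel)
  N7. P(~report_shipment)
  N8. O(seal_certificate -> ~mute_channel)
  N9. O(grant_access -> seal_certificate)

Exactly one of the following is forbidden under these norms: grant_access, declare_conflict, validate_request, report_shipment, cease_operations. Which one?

declare_conflict

From premise 5 we have O(grant_access).
Premise 9 is O(grant_access -> seal_certificate); since O(grant_access), deontic closure gives O(seal_certificate).
With premise 8, O(seal_certificate -> ~mute_channel), the K-axiom yields O(~mute_channel).
Premise 6 is O(~validate_request -> mute_channel); contrapositively O(~mute_channel -> validate_request). Since O(~mute_channel) holds, K gives O(validate_request).
The contrapositive of premise 2 (O(declare_conflict -> ~validate_request)) is O(validate_request -> ~declare_conflict), and O(validate_request) is already established, so O(~declare_conflict).
So O(~declare_conflict) holds, i.e. declare_conflict is forbidden. None of the other listed options is forbidden under the premises.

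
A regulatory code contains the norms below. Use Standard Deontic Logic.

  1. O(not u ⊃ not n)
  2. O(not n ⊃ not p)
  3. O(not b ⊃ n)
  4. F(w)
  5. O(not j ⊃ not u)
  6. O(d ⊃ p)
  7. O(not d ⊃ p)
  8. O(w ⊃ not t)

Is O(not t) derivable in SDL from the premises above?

Premise 8 is O(w ⊃ not t), but O(w) is not derivable from the premises, so it does not yield O(not t).
No other premise forces O(not t). An ideal world satisfying every premise can still have not t false, so O(not t) is not derivable.

No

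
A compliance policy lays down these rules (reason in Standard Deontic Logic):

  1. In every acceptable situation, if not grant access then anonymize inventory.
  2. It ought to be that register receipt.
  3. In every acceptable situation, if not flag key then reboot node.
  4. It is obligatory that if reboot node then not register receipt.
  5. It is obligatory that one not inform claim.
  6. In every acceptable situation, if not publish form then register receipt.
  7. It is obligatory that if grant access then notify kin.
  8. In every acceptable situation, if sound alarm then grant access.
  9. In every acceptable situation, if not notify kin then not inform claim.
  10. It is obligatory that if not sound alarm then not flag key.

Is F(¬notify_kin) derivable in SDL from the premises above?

Yes

Premise 2 gives O(register_receipt).
The contrapositive of premise 4 (O(reboot_node → ¬register_receipt)) is O(register_receipt → ¬reboot_node), and O(register_receipt) is already established, so O(¬reboot_node).
Premise 3, O(¬flag_key → reboot_node), contraposes to O(¬reboot_node → flag_key); with O(¬reboot_node) we get O(flag_key).
Premise 10 is O(¬sound_alarm → ¬flag_key); contrapositively O(flag_key → sound_alarm). Since O(flag_key) holds, K gives O(sound_alarm).
With premise 8, O(sound_alarm → grant_access), the K-axiom yields O(grant_access).
Premise 7 is O(grant_access → notify_kin); since O(grant_access), deontic closure gives O(notify_kin).
Premises 1, 5, 6, 9 do not contribute to this derivation.
So O(notify_kin) holds, i.e. F(¬notify_kin). The claim follows.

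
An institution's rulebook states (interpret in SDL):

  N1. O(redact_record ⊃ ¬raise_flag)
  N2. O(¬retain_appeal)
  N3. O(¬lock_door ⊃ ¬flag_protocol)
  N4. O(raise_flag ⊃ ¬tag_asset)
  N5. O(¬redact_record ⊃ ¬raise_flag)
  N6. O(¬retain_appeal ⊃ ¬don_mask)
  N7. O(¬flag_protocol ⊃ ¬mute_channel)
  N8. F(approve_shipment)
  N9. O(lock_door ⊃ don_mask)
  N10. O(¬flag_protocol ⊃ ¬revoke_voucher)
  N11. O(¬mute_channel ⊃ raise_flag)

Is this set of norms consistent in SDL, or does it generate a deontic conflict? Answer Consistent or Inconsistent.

Inconsistent

By case analysis on redact_record: premise 1 gives O(redact_record ⊃ ¬raise_flag) and premise 5 gives O(¬redact_record ⊃ ¬raise_flag), so O(¬raise_flag) either way.
Premise 11, O(¬mute_channel ⊃ raise_flag), contraposes to O(¬raise_flag ⊃ mute_channel); with O(¬raise_flag) we get O(mute_channel).
Premise 7 is O(¬flag_protocol ⊃ ¬mute_channel); contrapositively O(mute_channel ⊃ flag_protocol). Since O(mute_channel) holds, K gives O(flag_protocol).
Premise 3, O(¬lock_door ⊃ ¬flag_protocol), contraposes to O(flag_protocol ⊃ lock_door); with O(flag_protocol) we get O(lock_door).
With premise 9, O(lock_door ⊃ don_mask), the K-axiom yields O(don_mask).
Premise 6, O(¬retain_appeal ⊃ ¬don_mask), contraposes to O(don_mask ⊃ retain_appeal); with O(don_mask) we get O(retain_appeal).
But premise 2 directly asserts O(¬retain_appeal).
We now have both O(retain_appeal) and O(¬retain_appeal) — retain_appeal is simultaneously obligatory and forbidden, violating the D-axiom.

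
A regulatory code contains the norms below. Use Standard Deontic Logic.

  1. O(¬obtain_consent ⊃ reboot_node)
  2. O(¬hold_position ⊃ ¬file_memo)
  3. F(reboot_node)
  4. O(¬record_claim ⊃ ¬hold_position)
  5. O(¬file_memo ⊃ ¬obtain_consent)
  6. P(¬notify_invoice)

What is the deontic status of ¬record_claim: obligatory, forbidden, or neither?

Forbidden

Premise 3 is F(reboot_node), i.e. O(¬reboot_node).
Premise 1 is O(¬obtain_consent ⊃ reboot_node); contrapositively O(¬reboot_node ⊃ obtain_consent). Since O(¬reboot_node) holds, K gives O(obtain_consent).
Premise 5 is O(¬file_memo ⊃ ¬obtain_consent); contrapositively O(obtain_consent ⊃ file_memo). Since O(obtain_consent) holds, K gives O(file_memo).
Premise 2, O(¬hold_position ⊃ ¬file_memo), contraposes to O(file_memo ⊃ hold_position); with O(file_memo) we get O(hold_position).
The contrapositive of premise 4 (O(¬record_claim ⊃ ¬hold_position)) is O(hold_position ⊃ record_claim), and O(hold_position) is already established, so O(record_claim).
Premise 6 does not contribute to this derivation.
Thus O(record_claim), which is F(¬record_claim): ¬record_claim is forbidden.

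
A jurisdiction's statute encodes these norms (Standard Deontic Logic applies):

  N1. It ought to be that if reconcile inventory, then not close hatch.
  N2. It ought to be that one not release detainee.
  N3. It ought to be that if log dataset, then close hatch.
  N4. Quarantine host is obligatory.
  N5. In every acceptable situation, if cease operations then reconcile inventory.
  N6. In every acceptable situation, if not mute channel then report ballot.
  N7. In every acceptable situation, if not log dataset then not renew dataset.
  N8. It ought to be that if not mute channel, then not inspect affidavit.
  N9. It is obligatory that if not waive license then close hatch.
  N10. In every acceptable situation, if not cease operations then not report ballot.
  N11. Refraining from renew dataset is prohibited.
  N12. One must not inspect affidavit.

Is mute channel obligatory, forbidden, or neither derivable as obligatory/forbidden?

F(¬renew_dataset) at premise 11 means O(renew_dataset).
Premise 7, O(¬log_dataset → ¬renew_dataset), contraposes to O(renew_dataset → log_dataset); with O(renew_dataset) we get O(log_dataset).
With premise 3, O(log_dataset → close_hatch), the K-axiom yields O(close_hatch).
Premise 1, O(reconcile_inventory → ¬close_hatch), contraposes to O(close_hatch → ¬reconcile_inventory); with O(close_hatch) we get O(¬reconcile_inventory).
The contrapositive of premise 5 (O(cease_operations → reconcile_inventory)) is O(¬reconcile_inventory → ¬cease_operations), and O(¬reconcile_inventory) is already established, so O(¬cease_operations).
With premise 10, O(¬cease_operations → ¬report_ballot), the K-axiom yields O(¬report_ballot).
The contrapositive of premise 6 (O(¬mute_channel → report_ballot)) is O(¬report_ballot → mute_channel), and O(¬report_ballot) is already established, so O(mute_channel).
Premises 2, 4, 8, 9, 12 do not contribute to this derivation.
Hence mute_channel is obligatory.

Obligatory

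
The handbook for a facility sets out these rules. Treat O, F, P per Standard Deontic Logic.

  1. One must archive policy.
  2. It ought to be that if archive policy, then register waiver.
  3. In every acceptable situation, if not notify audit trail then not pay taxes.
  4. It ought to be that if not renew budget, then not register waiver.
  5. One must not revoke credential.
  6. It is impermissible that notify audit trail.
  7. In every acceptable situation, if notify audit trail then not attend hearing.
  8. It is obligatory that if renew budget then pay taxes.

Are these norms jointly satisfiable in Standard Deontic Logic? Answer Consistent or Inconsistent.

Inconsistent

F(notify_audit_trail) at premise 6 means O(¬notify_audit_trail).
Applying K to premise 3 (O(¬notify_audit_trail → ¬pay_taxes)) and O(¬notify_audit_trail) yields O(¬pay_taxes).
Premise 8, O(renew_budget → pay_taxes), contraposes to O(¬pay_taxes → ¬renew_budget); with O(¬pay_taxes) we get O(¬renew_budget).
Premise 4 is O(¬renew_budget → ¬register_waiver); since O(¬renew_budget), deontic closure gives O(¬register_waiver).
The contrapositive of premise 2 (O(archive_policy → register_waiver)) is O(¬register_waiver → ¬archive_policy), and O(¬register_waiver) is already established, so O(¬archive_policy).
Yet premise 1 states O(archive_policy).
We now have both O(¬archive_policy) and O(archive_policy) — archive_policy is simultaneously obligatory and forbidden, violating the D-axiom.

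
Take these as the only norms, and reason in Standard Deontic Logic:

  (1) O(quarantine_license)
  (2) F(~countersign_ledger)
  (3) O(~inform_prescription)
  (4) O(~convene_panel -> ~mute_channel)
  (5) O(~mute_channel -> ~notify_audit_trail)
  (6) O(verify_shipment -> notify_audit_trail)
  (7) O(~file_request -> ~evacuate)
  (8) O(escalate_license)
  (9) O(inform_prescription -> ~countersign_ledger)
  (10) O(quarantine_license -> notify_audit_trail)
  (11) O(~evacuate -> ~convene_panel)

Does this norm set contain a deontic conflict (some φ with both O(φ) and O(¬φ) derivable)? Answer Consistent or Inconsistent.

Premise 9 is O(inform_prescription -> ~countersign_ledger), but O(inform_prescription) is not derivable from the premises, so it does not yield O(~countersign_ledger).
So O(~countersign_ledger) is not derivable, and the apparent clash with O(countersign_ledger) does not arise.
A world satisfying every obligation exists (e.g. convene_panel=true, countersign_ledger=true, escalate_license=true, evacuate=true, file_request=true, inform_prescription=false, mute_channel=true, notify_audit_trail=true, quarantine_license=true, verify_shipment=false); no atom is both obligatory and forbidden, so the set is consistent.

Consistent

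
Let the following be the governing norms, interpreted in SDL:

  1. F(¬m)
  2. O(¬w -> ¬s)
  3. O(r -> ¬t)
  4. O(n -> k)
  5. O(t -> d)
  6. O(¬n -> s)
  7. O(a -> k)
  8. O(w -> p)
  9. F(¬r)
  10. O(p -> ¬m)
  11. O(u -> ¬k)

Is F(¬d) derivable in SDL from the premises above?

Premise 5 is O(t -> d), but O(t) is not derivable from the premises, so it does not yield O(d).
No other premise forces O(d). An ideal world satisfying every premise can still have ¬d true, so F(¬d) is not derivable.

No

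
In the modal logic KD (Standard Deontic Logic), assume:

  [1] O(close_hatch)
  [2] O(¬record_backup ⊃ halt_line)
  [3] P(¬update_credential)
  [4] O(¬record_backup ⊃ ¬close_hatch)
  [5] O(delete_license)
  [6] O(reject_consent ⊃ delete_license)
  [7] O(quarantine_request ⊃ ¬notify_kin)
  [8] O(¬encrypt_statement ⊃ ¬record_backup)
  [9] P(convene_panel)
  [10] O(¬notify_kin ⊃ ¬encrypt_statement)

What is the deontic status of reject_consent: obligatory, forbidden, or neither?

Premise 6 is O(reject_consent ⊃ delete_license); even if O(delete_license) held, inferring O(reject_consent) would be affirming the consequent — invalid.
No premise or chain of K-axiom applications forces O(reject_consent), and none forces O(¬reject_consent). So reject_consent is neither obligatory nor forbidden under these norms.

Neither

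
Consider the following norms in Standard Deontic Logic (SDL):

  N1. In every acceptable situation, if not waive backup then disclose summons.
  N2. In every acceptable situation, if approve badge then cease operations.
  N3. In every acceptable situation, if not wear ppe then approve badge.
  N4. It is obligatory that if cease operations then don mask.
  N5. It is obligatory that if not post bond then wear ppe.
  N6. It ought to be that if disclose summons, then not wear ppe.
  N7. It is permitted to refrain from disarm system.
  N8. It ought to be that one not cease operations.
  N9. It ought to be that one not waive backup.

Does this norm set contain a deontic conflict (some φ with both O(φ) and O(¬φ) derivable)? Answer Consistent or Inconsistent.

Inconsistent

Premise 8 states O(¬cease_operations) outright.
Premise 2 is O(approve_badge → cease_operations); contrapositively O(¬cease_operations → ¬approve_badge). Since O(¬cease_operations) holds, K gives O(¬approve_badge).
Premise 3, O(¬wear_ppe → approve_badge), contraposes to O(¬approve_badge → wear_ppe); with O(¬approve_badge) we get O(wear_ppe).
Premise 6 is O(disclose_summons → ¬wear_ppe); contrapositively O(wear_ppe → ¬disclose_summons). Since O(wear_ppe) holds, K gives O(¬disclose_summons).
Premise 1 is O(¬waive_backup → disclose_summons); contrapositively O(¬disclose_summons → waive_backup). Since O(¬disclose_summons) holds, K gives O(waive_backup).
But premise 9 directly asserts O(¬waive_backup).
We now have both O(waive_backup) and O(¬waive_backup) — waive_backup is simultaneously obligatory and forbidden, violating the D-axiom.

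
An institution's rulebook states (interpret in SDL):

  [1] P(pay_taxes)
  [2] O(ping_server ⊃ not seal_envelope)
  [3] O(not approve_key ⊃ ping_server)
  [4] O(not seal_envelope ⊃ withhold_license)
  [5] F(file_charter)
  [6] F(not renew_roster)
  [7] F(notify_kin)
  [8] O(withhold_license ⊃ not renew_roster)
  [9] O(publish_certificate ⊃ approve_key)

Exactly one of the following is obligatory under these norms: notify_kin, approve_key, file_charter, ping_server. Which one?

approve_key

F(not renew_roster) at premise 6 means O(renew_roster).
Premise 8, O(withhold_license ⊃ not renew_roster), contraposes to O(renew_roster ⊃ not withhold_license); with O(renew_roster) we get O(not withhold_license).
Premise 4 is O(not seal_envelope ⊃ withhold_license); contrapositively O(not withhold_license ⊃ seal_envelope). Since O(not withhold_license) holds, K gives O(seal_envelope).
Premise 2 is O(ping_server ⊃ not seal_envelope); contrapositively O(seal_envelope ⊃ not ping_server). Since O(seal_envelope) holds, K gives O(not ping_server).
Premise 3, O(not approve_key ⊃ ping_server), contraposes to O(not ping_server ⊃ approve_key); with O(not ping_server) we get O(approve_key).
So O(approve_key) holds — approve_key is obligatory. None of the other listed options is made obligatory by any chain of premises.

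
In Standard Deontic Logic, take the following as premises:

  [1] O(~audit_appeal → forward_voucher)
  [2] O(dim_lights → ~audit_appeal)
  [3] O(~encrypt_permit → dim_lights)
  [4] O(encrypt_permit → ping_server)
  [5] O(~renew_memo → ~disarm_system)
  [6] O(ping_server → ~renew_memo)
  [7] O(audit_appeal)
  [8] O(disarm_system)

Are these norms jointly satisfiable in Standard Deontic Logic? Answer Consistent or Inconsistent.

Premise 7 gives O(audit_appeal).
Premise 2 is O(dim_lights → ~audit_appeal); contrapositively O(audit_appeal → ~dim_lights). Since O(audit_appeal) holds, K gives O(~dim_lights).
Premise 3 is O(~encrypt_permit → dim_lights); contrapositively O(~dim_lights → encrypt_permit). Since O(~dim_lights) holds, K gives O(encrypt_permit).
With premise 4, O(encrypt_permit → ping_server), the K-axiom yields O(ping_server).
Applying K to premise 6 (O(ping_server → ~renew_memo)) and O(ping_server) yields O(~renew_memo).
Premise 5 is O(~renew_memo → ~disarm_system); since O(~renew_memo), deontic closure gives O(~disarm_system).
Yet premise 8 states O(disarm_system).
We now have both O(~disarm_system) and O(disarm_system) — disarm_system is simultaneously obligatory and forbidden, violating the D-axiom.

Inconsistent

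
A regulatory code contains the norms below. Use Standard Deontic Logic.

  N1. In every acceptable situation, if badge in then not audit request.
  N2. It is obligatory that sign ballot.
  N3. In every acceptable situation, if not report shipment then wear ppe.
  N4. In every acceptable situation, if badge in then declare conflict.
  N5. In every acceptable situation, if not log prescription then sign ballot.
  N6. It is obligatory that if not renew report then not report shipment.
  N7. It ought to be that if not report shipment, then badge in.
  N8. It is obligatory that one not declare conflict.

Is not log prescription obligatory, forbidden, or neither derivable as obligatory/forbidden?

Neither

Premise 5 is O(¬log_prescription → sign_ballot); even if O(sign_ballot) held, inferring O(¬log_prescription) would be affirming the consequent — invalid.
No premise or chain of K-axiom applications forces O(¬log_prescription), and none forces O(log_prescription). So ¬log_prescription is neither obligatory nor forbidden under these norms.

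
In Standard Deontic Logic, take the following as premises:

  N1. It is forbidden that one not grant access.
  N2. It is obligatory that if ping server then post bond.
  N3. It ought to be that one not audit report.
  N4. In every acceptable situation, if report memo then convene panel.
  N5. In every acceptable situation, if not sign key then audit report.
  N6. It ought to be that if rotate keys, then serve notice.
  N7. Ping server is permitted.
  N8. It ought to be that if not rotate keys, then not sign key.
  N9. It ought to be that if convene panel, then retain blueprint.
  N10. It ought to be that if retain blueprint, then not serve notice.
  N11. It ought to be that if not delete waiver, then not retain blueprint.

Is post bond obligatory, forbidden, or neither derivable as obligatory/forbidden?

Premise 2 is O(ping_server → post_bond), but O(ping_server) is not derivable from the premises (the permission P(ping_server) asserts only ¬O(¬ping_server), not O(ping_server)), so it does not yield O(post_bond).
No premise or chain of K-axiom applications forces O(post_bond), and none forces O(¬post_bond). So post_bond is neither obligatory nor forbidden under these norms.

Neither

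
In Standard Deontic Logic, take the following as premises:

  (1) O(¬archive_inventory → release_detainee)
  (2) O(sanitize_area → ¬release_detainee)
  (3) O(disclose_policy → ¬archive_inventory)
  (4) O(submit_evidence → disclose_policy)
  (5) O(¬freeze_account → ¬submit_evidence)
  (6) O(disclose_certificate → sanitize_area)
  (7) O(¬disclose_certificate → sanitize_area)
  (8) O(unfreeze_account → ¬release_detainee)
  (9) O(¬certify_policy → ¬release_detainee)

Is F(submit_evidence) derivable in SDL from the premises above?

By case analysis on disclose_certificate: premise 6 gives O(disclose_certificate → sanitize_area) and premise 7 gives O(¬disclose_certificate → sanitize_area), so O(sanitize_area) either way.
From O(sanitize_area) and premise 2, O(sanitize_area → ¬release_detainee), we obtain O(¬release_detainee).
The contrapositive of premise 1 (O(¬archive_inventory → release_detainee)) is O(¬release_detainee → archive_inventory), and O(¬release_detainee) is already established, so O(archive_inventory).
The contrapositive of premise 3 (O(disclose_policy → ¬archive_inventory)) is O(archive_inventory → ¬disclose_policy), and O(archive_inventory) is already established, so O(¬disclose_policy).
Premise 4, O(submit_evidence → disclose_policy), contraposes to O(¬disclose_policy → ¬submit_evidence); with O(¬disclose_policy) we get O(¬submit_evidence).
Premises 5, 8, 9 do not contribute to this derivation.
So O(¬submit_evidence) holds, i.e. F(submit_evidence). The claim follows.

Yes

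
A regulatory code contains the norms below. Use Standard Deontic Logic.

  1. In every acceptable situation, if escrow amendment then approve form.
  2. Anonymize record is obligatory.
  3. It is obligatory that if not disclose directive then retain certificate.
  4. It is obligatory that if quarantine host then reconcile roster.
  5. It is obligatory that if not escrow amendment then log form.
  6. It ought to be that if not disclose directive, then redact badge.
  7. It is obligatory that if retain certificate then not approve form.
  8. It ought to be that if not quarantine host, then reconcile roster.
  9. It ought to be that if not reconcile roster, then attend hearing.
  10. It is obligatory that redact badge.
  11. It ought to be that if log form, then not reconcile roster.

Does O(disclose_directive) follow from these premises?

Premises 8 and 4 are O(¬quarantine_host → reconcile_roster) and O(quarantine_host → reconcile_roster); every ideal world satisfies ¬quarantine_host or quarantine_host, so in either case reconcile_roster holds — hence O(reconcile_roster).
Premise 11 is O(log_form → ¬reconcile_roster); contrapositively O(reconcile_roster → ¬log_form). Since O(reconcile_roster) holds, K gives O(¬log_form).
Premise 5, O(¬escrow_amendment → log_form), contraposes to O(¬log_form → escrow_amendment); with O(¬log_form) we get O(escrow_amendment).
Applying K to premise 1 (O(escrow_amendment → approve_form)) and O(escrow_amendment) yields O(approve_form).
The contrapositive of premise 7 (O(retain_certificate → ¬approve_form)) is O(approve_form → ¬retain_certificate), and O(approve_form) is already established, so O(¬retain_certificate).
Premise 3 is O(¬disclose_directive → retain_certificate); contrapositively O(¬retain_certificate → disclose_directive). Since O(¬retain_certificate) holds, K gives O(disclose_directive).
Premises 2, 6, 9, 10 do not contribute to this derivation.
So O(disclose_directive) follows.

Yes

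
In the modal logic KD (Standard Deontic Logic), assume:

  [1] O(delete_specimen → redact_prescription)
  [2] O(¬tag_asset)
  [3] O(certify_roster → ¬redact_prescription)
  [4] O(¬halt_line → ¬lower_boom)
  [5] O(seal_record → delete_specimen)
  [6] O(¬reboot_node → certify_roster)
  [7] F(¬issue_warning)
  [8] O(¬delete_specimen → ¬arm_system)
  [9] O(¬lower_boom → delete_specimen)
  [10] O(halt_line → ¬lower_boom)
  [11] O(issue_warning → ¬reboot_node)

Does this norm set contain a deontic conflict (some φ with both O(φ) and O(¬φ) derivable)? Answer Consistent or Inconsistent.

Premises 4 and 10 are O(¬halt_line → ¬lower_boom) and O(halt_line → ¬lower_boom); every ideal world satisfies ¬halt_line or halt_line, so in either case ¬lower_boom holds — hence O(¬lower_boom).
Premise 9 is O(¬lower_boom → delete_specimen); since O(¬lower_boom), deontic closure gives O(delete_specimen).
Applying K to premise 1 (O(delete_specimen → redact_prescription)) and O(delete_specimen) yields O(redact_prescription).
The contrapositive of premise 3 (O(certify_roster → ¬redact_prescription)) is O(redact_prescription → ¬certify_roster), and O(redact_prescription) is already established, so O(¬certify_roster).
The contrapositive of premise 6 (O(¬reboot_node → certify_roster)) is O(¬certify_roster → reboot_node), and O(¬certify_roster) is already established, so O(reboot_node).
Premise 11 is O(issue_warning → ¬reboot_node); contrapositively O(reboot_node → ¬issue_warning). Since O(reboot_node) holds, K gives O(¬issue_warning).
Yet premise 7 is F(¬issue_warning), i.e. O(issue_warning).
We now have both O(¬issue_warning) and O(issue_warning) — issue_warning is simultaneously obligatory and forbidden, violating the D-axiom.

Inconsistent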